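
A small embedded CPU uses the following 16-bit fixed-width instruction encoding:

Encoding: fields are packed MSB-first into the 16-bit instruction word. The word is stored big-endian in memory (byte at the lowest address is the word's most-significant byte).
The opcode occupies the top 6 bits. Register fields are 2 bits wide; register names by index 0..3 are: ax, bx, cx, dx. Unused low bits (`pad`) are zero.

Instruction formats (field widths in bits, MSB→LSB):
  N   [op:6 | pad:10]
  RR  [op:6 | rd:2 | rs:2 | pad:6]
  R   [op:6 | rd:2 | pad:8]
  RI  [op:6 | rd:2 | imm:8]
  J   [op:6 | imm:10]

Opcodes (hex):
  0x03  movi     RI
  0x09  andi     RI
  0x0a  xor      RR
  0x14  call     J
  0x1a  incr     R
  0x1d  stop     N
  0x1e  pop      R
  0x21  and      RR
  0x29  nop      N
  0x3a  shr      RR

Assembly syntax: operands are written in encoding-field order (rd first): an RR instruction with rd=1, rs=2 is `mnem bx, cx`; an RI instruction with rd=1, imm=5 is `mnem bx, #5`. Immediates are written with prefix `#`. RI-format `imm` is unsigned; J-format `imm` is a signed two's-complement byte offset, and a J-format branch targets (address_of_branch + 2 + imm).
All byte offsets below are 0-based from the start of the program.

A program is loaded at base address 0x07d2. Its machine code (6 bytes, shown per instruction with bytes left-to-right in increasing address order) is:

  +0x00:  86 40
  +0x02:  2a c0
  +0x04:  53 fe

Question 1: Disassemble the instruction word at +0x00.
+0x00: 86 40 ⇒ word 0x8640 (big)
  top 6b → 0x21 → and [RR]
  rd: (w>>8)&0x3=0x2 → cx
  rs: (w>>6)&0x3=0x1 → bx

and cx, bx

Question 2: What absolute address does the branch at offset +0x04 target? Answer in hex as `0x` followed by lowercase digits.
+0x04: 53 fe ⇒ word 0x53fe (big)
  op=0x53fe>>10=0x14 ⇒ call (J)
  imm@[9:0]=0x3fe (s10→-2) ⇒ #-2
  target = base 0x07d2 + off 0x04 + 2 + imm -2 = 0x07d6

0x07d6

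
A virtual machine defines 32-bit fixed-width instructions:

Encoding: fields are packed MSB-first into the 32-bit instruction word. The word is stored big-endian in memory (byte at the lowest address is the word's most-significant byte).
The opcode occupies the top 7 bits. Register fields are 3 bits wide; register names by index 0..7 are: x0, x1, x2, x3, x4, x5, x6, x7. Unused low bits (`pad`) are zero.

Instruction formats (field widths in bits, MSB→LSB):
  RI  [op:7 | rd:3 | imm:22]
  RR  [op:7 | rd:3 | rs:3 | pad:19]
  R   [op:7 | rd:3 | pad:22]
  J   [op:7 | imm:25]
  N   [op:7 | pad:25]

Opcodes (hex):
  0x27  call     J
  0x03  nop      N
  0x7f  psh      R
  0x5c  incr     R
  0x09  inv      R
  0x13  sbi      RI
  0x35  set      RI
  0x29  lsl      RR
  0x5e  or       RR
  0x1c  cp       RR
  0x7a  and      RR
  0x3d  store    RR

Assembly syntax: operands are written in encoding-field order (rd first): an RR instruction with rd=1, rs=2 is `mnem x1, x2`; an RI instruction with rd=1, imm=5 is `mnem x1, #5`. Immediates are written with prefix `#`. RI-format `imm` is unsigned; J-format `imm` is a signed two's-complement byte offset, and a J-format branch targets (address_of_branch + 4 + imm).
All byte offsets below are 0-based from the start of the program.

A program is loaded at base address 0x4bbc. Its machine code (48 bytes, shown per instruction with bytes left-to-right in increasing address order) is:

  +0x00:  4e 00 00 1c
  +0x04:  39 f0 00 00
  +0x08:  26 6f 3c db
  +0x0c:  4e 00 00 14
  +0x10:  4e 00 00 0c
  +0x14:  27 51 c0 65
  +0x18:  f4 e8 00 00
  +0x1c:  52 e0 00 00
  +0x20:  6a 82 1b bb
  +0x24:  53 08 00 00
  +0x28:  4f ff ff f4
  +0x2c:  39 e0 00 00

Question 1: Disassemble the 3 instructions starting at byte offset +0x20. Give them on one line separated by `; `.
set x2, #138171; lsl x4, x1; call #-12

@+20  big-endian(6a 82 1b bb) = 0x6a821bbb
  opcode bits[31:25]=0x35: set/RI
  [24:22] rd=2 = x2
  [21:0] imm=138171 = #138171
@+24  big-endian(53 08 00 00) = 0x53080000
  opcode bits[31:25]=0x29: lsl/RR
  [24:22] rd=4 = x4
  [21:19] rs=1 = x1
@+28  big-endian(4f ff ff f4) = 0x4ffffff4
  opcode bits[31:25]=0x27: call/J
  [24:0] imm=33554420 (s25→-12) = #-12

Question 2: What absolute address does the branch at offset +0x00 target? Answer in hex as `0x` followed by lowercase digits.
0x4bdc

off 0x00: read 4e 00 00 1c as big → 0x4e00001c
  op=0x4e00001c>>25=0x27 ⇒ call (J)
  [24:0] imm=28 = #28
  target = base 0x4bbc + off 0x00 + 4 + imm 28 = 0x4bdc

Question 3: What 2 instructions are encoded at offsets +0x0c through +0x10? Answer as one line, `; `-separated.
call #20; call #12

[0c] 4e 00 00 14 → 0x4e000014
  opcode bits[31:25]=0x27: call/J
  imm: (w>>0)&0x1ffffff=0x14 → #20
[10] 4e 00 00 0c → 0x4e00000c
  opcode bits[31:25]=0x27: call/J
  imm: (w>>0)&0x1ffffff=0xc → #12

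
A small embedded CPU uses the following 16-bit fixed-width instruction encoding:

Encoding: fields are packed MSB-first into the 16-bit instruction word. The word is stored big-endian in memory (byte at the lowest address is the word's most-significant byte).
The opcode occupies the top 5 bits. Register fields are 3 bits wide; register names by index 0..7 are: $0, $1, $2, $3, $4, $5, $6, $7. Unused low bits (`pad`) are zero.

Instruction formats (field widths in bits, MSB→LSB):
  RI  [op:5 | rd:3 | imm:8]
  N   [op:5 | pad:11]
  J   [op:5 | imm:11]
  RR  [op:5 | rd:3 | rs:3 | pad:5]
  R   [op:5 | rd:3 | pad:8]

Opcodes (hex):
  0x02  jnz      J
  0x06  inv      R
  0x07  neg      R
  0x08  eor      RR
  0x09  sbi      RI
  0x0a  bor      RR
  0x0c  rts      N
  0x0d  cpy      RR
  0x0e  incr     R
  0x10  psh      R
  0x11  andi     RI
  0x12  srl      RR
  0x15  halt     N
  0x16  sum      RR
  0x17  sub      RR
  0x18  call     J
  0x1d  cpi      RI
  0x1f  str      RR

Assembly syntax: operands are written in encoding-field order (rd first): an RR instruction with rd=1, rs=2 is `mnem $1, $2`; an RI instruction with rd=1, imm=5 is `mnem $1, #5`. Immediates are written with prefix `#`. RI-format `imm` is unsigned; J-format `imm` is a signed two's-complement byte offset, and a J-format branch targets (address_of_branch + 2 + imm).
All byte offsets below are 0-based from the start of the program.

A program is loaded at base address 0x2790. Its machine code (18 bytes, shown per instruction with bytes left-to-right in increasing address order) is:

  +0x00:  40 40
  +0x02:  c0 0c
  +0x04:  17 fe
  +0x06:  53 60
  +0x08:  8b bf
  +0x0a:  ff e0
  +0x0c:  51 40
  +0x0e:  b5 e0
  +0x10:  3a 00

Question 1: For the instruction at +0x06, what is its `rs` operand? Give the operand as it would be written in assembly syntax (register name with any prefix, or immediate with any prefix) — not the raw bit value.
[06] 53 60 → 0x5360
  op=0x5360>>11=0xa ⇒ bor (RR)
  rd: (w>>8)&0x7=0x3 → $3
  rs: (w>>5)&0x7=0x3 → $3

$3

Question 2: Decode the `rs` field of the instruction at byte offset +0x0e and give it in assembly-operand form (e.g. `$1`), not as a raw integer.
$7

[0e] b5 e0 → 0xb5e0
  op=0xb5e0>>11=0x16 ⇒ sum (RR)
  rd: (w>>8)&0x7=0x5 → $5
  rs: (w>>5)&0x7=0x7 → $7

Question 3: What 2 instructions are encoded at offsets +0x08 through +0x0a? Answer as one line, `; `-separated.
andi $3, #191; str $7, $7

@+08  big-endian(8b bf) = 0x8bbf
  top 5b → 0x11 → andi [RI]
  [10:8] rd=3 = $3
  [7:0] imm=191 = #191
@+0a  big-endian(ff e0) = 0xffe0
  top 5b → 0x1f → str [RR]
  [10:8] rd=7 = $7
  [7:5] rs=7 = $7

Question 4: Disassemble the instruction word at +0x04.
+0x04: 17 fe ⇒ word 0x17fe (big)
  op=0x17fe>>11=0x2 ⇒ jnz (J)
  [10:0] imm=2046 (s11→-2) = #-2

jnz #-2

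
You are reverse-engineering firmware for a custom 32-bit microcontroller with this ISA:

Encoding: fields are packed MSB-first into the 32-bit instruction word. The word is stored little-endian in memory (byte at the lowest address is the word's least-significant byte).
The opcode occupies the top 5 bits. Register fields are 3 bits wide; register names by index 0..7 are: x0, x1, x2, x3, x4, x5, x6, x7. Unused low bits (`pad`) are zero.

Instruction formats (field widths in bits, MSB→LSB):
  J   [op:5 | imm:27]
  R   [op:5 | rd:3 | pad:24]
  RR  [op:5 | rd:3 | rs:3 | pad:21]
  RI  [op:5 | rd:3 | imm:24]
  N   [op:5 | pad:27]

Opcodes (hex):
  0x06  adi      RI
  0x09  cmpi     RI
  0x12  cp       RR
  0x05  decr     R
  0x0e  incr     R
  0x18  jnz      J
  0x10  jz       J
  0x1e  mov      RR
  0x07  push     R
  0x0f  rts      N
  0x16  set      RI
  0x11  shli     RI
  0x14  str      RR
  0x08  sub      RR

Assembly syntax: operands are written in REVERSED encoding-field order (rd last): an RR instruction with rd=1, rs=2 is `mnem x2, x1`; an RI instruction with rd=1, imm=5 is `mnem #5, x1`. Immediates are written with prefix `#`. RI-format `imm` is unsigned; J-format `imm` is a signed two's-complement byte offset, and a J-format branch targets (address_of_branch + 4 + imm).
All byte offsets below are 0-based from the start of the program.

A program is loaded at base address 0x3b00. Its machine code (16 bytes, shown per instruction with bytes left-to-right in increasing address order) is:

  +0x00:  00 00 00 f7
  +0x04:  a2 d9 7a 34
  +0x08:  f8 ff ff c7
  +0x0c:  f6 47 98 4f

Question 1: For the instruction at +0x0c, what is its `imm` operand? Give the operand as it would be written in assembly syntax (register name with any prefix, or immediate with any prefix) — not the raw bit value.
#9979894

off 0x0c: read f6 47 98 4f as little → 0x4f9847f6
  top 5b → 0x9 → cmpi [RI]
  rd: (w>>24)&0x7=0x7 → x7
  imm: (w>>0)&0xffffff=0x9847f6 → #9979894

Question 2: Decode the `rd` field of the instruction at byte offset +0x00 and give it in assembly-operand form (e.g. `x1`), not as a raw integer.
@+00  little-endian(00 00 00 f7) = 0xf7000000
  top 5b → 0x1e → mov [RR]
  [26:24] rd=7 = x7
  [23:21] rs=0 = x0

x7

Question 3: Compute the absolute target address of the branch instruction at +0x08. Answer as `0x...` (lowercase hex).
+0x08: f8 ff ff c7 ⇒ word 0xc7fffff8 (little)
  opcode bits[31:27]=0x18: jnz/J
  imm@[26:0]=0x7fffff8 (s27→-8) ⇒ #-8
  target = base 0x3b00 + off 0x08 + 4 + imm -8 = 0x3b04

0x3b04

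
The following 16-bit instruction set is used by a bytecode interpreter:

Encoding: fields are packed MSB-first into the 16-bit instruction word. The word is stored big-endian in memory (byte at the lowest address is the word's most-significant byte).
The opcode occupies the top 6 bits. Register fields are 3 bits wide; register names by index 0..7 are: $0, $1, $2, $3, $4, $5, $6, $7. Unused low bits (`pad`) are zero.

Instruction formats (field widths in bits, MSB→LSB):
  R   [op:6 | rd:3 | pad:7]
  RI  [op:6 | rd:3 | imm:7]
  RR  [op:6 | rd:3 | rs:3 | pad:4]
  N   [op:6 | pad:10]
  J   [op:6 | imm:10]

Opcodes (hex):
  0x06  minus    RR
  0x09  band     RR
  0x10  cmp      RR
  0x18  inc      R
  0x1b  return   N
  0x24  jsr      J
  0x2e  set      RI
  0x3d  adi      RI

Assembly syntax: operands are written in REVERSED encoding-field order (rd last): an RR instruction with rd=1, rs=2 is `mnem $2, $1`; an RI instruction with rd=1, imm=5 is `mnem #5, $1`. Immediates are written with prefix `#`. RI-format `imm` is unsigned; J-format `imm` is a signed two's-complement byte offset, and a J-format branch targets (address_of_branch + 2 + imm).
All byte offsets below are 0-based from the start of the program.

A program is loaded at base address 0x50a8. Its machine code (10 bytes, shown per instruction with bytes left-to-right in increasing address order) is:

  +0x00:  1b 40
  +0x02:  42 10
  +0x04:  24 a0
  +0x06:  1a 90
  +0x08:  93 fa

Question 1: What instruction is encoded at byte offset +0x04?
band $2, $1

+0x04: 24 a0 ⇒ word 0x24a0 (big)
  op=0x24a0>>10=0x9 ⇒ band (RR)
  rd@[9:7]=0x1 ⇒ $1
  rs@[6:4]=0x2 ⇒ $2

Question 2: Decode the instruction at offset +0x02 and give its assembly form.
[02] 42 10 → 0x4210
  op=0x4210>>10=0x10 ⇒ cmp (RR)
  [9:7] rd=4 = $4
  [6:4] rs=1 = $1

cmp $1, $4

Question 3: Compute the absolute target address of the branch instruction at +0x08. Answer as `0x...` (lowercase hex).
0x50ac

+0x08: 93 fa ⇒ word 0x93fa (big)
  op=0x93fa>>10=0x24 ⇒ jsr (J)
  imm: (w>>0)&0x3ff=0x3fa (s10→-6) → #-6
  target = base 0x50a8 + off 0x08 + 2 + imm -6 = 0x50ac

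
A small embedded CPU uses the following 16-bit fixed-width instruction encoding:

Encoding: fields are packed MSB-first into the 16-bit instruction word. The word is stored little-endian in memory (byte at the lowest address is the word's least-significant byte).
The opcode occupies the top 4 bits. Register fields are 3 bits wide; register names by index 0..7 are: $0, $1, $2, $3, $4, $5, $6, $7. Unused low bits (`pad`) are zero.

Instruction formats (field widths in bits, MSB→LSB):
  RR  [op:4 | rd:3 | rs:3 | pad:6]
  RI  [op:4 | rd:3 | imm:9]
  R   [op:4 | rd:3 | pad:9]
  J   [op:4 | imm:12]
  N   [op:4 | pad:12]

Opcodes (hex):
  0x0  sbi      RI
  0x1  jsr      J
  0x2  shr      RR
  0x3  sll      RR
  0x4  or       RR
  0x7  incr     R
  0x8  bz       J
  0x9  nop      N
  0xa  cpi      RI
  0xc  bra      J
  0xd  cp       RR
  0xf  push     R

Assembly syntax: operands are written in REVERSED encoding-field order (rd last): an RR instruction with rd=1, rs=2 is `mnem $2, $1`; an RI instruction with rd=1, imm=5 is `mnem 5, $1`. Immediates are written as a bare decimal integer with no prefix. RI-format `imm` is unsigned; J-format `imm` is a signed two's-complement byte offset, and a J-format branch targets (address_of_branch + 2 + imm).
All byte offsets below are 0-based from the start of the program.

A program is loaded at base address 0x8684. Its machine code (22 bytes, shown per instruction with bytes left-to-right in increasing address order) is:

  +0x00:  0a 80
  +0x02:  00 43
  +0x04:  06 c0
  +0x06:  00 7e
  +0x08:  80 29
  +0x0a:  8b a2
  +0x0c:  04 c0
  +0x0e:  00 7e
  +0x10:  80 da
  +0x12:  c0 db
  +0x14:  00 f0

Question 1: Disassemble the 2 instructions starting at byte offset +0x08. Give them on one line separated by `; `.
+0x08: 80 29 ⇒ word 0x2980 (little)
  opcode bits[15:12]=0x2: shr/RR
  [11:9] rd=4 = $4
  [8:6] rs=6 = $6
+0x0a: 8b a2 ⇒ word 0xa28b (little)
  opcode bits[15:12]=0xa: cpi/RI
  [11:9] rd=1 = $1
  [8:0] imm=139 = 139

shr $6, $4; cpi 139, $1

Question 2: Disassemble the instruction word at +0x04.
+0x04: 06 c0 ⇒ word 0xc006 (little)
  top 4b → 0xc → bra [J]
  [11:0] imm=6 = 6

bra 6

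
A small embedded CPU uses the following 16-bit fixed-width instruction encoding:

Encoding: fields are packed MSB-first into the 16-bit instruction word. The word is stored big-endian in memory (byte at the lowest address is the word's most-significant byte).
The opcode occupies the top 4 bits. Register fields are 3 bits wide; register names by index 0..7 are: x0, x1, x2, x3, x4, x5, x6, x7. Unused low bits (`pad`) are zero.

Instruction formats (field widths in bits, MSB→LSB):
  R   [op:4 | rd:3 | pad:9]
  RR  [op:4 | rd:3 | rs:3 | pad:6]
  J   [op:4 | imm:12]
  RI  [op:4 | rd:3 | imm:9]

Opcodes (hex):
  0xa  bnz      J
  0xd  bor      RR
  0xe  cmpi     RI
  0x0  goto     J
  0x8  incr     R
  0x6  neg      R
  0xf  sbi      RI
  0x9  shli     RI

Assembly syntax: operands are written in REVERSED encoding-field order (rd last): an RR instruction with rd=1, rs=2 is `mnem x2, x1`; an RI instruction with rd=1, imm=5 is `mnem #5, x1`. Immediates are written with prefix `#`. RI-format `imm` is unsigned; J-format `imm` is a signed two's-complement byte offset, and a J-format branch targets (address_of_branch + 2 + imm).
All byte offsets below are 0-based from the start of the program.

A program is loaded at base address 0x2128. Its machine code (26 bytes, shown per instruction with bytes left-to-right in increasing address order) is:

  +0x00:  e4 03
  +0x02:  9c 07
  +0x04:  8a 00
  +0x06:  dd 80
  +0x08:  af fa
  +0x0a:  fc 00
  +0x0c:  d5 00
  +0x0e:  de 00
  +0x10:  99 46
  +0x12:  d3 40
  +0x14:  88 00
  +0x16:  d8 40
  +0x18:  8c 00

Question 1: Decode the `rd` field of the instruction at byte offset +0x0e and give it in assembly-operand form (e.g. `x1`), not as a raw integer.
x7

@+0e  big-endian(de 00) = 0xde00
  op=0xde00>>12=0xd ⇒ bor (RR)
  rd: (w>>9)&0x7=0x7 → x7
  rs: (w>>6)&0x7=0x0 → x0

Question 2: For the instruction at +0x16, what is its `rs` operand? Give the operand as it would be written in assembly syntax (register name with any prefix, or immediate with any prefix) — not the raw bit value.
x1

+0x16: d8 40 ⇒ word 0xd840 (big)
  top 4b → 0xd → bor [RR]
  [11:9] rd=4 = x4
  [8:6] rs=1 = x1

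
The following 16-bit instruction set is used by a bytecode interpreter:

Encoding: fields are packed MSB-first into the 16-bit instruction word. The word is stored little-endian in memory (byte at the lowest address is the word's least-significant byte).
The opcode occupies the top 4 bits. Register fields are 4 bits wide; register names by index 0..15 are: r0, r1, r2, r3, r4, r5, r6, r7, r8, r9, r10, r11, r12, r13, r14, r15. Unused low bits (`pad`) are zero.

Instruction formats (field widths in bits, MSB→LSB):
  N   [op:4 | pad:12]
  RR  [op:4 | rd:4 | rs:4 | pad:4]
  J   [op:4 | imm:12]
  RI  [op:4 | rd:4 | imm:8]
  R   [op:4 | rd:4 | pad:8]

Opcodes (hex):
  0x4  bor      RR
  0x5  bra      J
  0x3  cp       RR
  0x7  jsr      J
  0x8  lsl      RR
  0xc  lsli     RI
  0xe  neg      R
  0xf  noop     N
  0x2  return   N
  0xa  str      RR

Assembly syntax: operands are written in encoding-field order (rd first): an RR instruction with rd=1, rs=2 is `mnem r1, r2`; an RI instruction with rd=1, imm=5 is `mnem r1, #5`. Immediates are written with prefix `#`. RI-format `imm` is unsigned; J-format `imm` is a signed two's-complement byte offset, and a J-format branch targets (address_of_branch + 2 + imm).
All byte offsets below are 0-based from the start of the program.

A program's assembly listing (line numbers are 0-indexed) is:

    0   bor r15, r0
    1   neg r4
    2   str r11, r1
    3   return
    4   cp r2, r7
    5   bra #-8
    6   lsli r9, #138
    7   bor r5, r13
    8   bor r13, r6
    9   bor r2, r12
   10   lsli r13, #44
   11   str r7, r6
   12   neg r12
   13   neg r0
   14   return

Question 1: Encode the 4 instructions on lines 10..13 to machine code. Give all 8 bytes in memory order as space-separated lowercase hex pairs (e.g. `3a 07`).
10. lsli fields op=0xc:4|rd=13:4|imm=44:8 → word cd2ch → 2c cd
11. str fields op=0xa:4|rd=7:4|rs=6:4|pad=0:4 → word a760h → 60 a7
12. neg fields op=0xe:4|rd=12:4|pad=0:8 → word ec00h → 00 ec
13. neg fields op=0xe:4|rd=0:4|pad=0:8 → word e000h → 00 e0

2c cd 60 a7 00 ec 00 e0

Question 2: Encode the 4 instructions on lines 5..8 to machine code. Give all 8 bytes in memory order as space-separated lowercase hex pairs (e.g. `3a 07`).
f8 5f 8a c9 d0 45 60 4d

line 5 (bra): pack op=0x5:4|imm=-8:12 = 0x5ff8; little→ f8 5f
line 6 (lsli): pack op=0xc:4|rd=9:4|imm=138:8 = 0xc98a; little→ 8a c9
line 7 (bor): pack op=0x4:4|rd=5:4|rs=13:4|pad=0:4 = 0x45d0; little→ d0 45
line 8 (bor): pack op=0x4:4|rd=13:4|rs=6:4|pad=0:4 = 0x4d60; little→ 60 4d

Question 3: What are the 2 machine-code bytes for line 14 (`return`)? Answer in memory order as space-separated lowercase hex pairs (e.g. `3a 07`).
L14: return op=0x2:4|pad=0:12 ⇒ 0x2000 ⇒ little 00 20

00 20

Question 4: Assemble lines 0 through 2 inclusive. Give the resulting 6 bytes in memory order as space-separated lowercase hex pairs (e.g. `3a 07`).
00 4f 00 e4 10 ab

0. bor fields op=0x4:4|rd=15:4|rs=0:4|pad=0:4 → word 4f00h → 00 4f
1. neg fields op=0xe:4|rd=4:4|pad=0:8 → word e400h → 00 e4
2. str fields op=0xa:4|rd=11:4|rs=1:4|pad=0:4 → word ab10h → 10 ab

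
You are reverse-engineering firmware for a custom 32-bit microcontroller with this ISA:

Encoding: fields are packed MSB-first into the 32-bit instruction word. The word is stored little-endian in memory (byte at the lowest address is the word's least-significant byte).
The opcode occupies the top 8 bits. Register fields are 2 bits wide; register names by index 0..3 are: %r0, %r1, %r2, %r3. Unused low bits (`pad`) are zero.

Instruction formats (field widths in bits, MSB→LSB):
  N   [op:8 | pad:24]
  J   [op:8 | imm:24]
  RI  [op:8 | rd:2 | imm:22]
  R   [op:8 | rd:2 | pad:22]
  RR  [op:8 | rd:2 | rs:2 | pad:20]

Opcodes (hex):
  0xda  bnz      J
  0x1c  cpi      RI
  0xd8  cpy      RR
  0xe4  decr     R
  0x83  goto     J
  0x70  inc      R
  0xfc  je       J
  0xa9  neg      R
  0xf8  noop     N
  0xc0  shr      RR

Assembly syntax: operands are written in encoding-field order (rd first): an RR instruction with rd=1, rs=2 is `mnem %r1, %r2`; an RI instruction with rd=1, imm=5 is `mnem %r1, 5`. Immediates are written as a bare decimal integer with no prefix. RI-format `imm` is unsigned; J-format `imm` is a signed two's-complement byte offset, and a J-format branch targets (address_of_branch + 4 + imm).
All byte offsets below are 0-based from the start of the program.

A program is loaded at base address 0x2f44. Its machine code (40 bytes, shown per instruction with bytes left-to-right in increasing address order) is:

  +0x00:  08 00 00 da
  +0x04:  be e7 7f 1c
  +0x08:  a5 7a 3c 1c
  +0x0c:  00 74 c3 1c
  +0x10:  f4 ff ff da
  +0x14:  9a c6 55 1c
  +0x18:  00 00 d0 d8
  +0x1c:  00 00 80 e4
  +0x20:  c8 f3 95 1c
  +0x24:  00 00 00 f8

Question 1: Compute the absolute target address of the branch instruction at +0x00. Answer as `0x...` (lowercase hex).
0x2f50

+0x00: 08 00 00 da ⇒ word 0xda000008 (little)
  op=0xda000008>>24=0xda ⇒ bnz (J)
  imm@[23:0]=0x8 ⇒ 8
  target = base 0x2f44 + off 0x00 + 4 + imm 8 = 0x2f50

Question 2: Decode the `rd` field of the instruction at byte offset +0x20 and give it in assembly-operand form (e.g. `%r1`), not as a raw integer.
+0x20: c8 f3 95 1c ⇒ word 0x1c95f3c8 (little)
  op=0x1c95f3c8>>24=0x1c ⇒ cpi (RI)
  rd: (w>>22)&0x3=0x2 → %r2
  imm: (w>>0)&0x3fffff=0x15f3c8 → 1438664

%r2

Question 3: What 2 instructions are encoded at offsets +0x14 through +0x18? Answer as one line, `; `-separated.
+0x14: 9a c6 55 1c ⇒ word 0x1c55c69a (little)
  opcode bits[31:24]=0x1c: cpi/RI
  [23:22] rd=1 = %r1
  [21:0] imm=1427098 = 1427098
+0x18: 00 00 d0 d8 ⇒ word 0xd8d00000 (little)
  opcode bits[31:24]=0xd8: cpy/RR
  [23:22] rd=3 = %r3
  [21:20] rs=1 = %r1

cpi %r1, 1427098; cpy %r3, %r1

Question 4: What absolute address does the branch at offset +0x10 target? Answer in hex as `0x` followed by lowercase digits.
@+10  little-endian(f4 ff ff da) = 0xdafffff4
  op=0xdafffff4>>24=0xda ⇒ bnz (J)
  imm@[23:0]=0xfffff4 (s24→-12) ⇒ -12
  target = base 0x2f44 + off 0x10 + 4 + imm -12 = 0x2f4c

0x2f4c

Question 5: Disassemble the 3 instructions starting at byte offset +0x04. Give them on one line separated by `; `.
cpi %r1, 4188094; cpi %r0, 3963557; cpi %r3, 226304

off 0x04: read be e7 7f 1c as little → 0x1c7fe7be
  opcode bits[31:24]=0x1c: cpi/RI
  rd@[23:22]=0x1 ⇒ %r1
  imm@[21:0]=0x3fe7be ⇒ 4188094
off 0x08: read a5 7a 3c 1c as little → 0x1c3c7aa5
  opcode bits[31:24]=0x1c: cpi/RI
  rd@[23:22]=0x0 ⇒ %r0
  imm@[21:0]=0x3c7aa5 ⇒ 3963557
off 0x0c: read 00 74 c3 1c as little → 0x1cc37400
  opcode bits[31:24]=0x1c: cpi/RI
  rd@[23:22]=0x3 ⇒ %r3
  imm@[21:0]=0x37400 ⇒ 226304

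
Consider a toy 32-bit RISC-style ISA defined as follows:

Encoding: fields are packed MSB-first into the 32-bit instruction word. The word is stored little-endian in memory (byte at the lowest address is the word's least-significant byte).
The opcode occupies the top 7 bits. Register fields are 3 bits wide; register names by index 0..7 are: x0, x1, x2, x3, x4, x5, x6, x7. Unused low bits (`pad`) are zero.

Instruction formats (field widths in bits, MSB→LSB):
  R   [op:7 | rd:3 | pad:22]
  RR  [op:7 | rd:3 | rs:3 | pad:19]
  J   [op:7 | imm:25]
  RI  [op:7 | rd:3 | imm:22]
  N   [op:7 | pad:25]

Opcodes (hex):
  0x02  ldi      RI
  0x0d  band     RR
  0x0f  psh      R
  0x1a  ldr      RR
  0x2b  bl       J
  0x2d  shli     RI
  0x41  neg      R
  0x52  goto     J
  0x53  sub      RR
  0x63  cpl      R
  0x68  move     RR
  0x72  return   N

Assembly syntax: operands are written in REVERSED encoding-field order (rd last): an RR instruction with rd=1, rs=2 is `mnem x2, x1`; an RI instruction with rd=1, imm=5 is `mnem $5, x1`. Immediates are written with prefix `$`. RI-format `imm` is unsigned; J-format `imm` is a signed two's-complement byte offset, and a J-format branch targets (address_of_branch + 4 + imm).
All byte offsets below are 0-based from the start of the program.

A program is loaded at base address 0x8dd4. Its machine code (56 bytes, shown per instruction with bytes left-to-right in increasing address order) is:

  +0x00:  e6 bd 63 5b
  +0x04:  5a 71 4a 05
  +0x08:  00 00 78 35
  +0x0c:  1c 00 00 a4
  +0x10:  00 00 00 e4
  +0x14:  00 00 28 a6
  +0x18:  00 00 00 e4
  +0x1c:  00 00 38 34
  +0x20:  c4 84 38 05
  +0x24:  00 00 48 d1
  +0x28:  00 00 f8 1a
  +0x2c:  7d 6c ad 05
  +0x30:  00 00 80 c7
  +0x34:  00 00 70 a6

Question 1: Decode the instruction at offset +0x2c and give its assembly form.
@+2c  little-endian(7d 6c ad 05) = 0x05ad6c7d
  opcode bits[31:25]=0x2: ldi/RI
  [24:22] rd=6 = x6
  [21:0] imm=2976893 = $2976893

ldi $2976893, x6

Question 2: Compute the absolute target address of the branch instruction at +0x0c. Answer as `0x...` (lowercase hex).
0x8e00

+0x0c: 1c 00 00 a4 ⇒ word 0xa400001c (little)
  opcode bits[31:25]=0x52: goto/J
  imm: (w>>0)&0x1ffffff=0x1c → $28
  target = base 0x8dd4 + off 0x0c + 4 + imm 28 = 0x8e00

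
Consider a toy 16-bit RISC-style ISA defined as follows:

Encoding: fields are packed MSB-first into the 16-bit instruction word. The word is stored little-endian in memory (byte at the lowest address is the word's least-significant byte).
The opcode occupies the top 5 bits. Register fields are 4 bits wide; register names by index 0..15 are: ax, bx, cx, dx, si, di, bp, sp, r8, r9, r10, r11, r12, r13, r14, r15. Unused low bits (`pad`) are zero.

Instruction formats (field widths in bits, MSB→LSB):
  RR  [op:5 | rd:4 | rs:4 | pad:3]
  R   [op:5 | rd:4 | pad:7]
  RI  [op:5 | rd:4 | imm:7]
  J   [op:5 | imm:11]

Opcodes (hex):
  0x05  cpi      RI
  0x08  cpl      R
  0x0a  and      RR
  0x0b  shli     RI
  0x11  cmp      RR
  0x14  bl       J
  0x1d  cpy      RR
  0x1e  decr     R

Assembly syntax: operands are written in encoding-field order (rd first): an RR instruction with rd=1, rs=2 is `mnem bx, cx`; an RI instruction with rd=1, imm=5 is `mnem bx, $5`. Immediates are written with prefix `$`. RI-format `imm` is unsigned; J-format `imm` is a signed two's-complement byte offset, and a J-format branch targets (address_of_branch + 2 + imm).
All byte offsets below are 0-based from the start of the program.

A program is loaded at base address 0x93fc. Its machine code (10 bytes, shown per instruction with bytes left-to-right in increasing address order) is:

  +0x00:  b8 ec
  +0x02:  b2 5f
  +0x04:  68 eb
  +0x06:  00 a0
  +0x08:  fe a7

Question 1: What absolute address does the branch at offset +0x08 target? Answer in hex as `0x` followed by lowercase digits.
0x9404

+0x08: fe a7 ⇒ word 0xa7fe (little)
  opcode bits[15:11]=0x14: bl/J
  [10:0] imm=2046 (s11→-2) = $-2
  target = base 0x93fc + off 0x08 + 2 + imm -2 = 0x9404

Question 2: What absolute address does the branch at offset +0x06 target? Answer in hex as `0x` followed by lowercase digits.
0x9404

off 0x06: read 00 a0 as little → 0xa000
  op=0xa000>>11=0x14 ⇒ bl (J)
  imm: (w>>0)&0x7ff=0x0 → $0
  target = base 0x93fc + off 0x06 + 2 + imm 0 = 0x9404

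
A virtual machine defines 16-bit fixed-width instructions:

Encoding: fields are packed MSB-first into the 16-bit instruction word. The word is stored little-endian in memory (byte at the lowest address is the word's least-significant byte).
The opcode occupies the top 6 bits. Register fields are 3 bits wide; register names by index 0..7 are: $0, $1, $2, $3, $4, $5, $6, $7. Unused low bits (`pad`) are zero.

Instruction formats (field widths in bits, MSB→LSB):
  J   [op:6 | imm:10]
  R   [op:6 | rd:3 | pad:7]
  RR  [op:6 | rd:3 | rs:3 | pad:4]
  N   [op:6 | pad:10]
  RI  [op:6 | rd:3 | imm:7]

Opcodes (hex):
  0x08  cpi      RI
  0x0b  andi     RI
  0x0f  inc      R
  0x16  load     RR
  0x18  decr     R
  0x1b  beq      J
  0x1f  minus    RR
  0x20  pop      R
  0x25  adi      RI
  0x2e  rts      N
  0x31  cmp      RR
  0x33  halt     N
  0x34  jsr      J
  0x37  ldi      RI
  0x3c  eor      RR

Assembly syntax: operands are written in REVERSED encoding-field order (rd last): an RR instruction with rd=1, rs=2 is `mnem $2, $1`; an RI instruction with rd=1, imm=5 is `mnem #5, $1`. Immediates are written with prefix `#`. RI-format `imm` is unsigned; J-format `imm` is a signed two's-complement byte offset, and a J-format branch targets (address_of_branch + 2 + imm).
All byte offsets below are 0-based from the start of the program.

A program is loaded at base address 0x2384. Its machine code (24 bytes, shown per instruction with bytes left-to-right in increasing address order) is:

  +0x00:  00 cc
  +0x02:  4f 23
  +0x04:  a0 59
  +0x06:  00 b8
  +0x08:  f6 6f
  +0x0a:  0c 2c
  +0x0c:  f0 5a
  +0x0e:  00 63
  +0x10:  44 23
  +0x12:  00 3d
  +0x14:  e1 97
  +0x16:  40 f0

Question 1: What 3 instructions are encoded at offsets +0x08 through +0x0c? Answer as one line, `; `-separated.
+0x08: f6 6f ⇒ word 0x6ff6 (little)
  op=0x6ff6>>10=0x1b ⇒ beq (J)
  imm@[9:0]=0x3f6 (s10→-10) ⇒ #-10
+0x0a: 0c 2c ⇒ word 0x2c0c (little)
  op=0x2c0c>>10=0xb ⇒ andi (RI)
  rd@[9:7]=0x0 ⇒ $0
  imm@[6:0]=0xc ⇒ #12
+0x0c: f0 5a ⇒ word 0x5af0 (little)
  op=0x5af0>>10=0x16 ⇒ load (RR)
  rd@[9:7]=0x5 ⇒ $5
  rs@[6:4]=0x7 ⇒ $7

beq #-10; andi #12, $0; load $7, $5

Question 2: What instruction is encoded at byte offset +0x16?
+0x16: 40 f0 ⇒ word 0xf040 (little)
  op=0xf040>>10=0x3c ⇒ eor (RR)
  [9:7] rd=0 = $0
  [6:4] rs=4 = $4

eor $4, $0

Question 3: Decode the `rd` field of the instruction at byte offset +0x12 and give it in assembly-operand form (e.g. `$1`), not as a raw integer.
$2

off 0x12: read 00 3d as little → 0x3d00
  op=0x3d00>>10=0xf ⇒ inc (R)
  rd: (w>>7)&0x7=0x2 → $2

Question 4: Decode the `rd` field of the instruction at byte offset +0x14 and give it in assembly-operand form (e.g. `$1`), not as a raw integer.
[14] e1 97 → 0x97e1
  opcode bits[15:10]=0x25: adi/RI
  rd: (w>>7)&0x7=0x7 → $7
  imm: (w>>0)&0x7f=0x61 → #97

$7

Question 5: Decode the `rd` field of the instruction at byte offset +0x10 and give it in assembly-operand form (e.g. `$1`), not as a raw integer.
$6

@+10  little-endian(44 23) = 0x2344
  op=0x2344>>10=0x8 ⇒ cpi (RI)
  rd: (w>>7)&0x7=0x6 → $6
  imm: (w>>0)&0x7f=0x44 → #68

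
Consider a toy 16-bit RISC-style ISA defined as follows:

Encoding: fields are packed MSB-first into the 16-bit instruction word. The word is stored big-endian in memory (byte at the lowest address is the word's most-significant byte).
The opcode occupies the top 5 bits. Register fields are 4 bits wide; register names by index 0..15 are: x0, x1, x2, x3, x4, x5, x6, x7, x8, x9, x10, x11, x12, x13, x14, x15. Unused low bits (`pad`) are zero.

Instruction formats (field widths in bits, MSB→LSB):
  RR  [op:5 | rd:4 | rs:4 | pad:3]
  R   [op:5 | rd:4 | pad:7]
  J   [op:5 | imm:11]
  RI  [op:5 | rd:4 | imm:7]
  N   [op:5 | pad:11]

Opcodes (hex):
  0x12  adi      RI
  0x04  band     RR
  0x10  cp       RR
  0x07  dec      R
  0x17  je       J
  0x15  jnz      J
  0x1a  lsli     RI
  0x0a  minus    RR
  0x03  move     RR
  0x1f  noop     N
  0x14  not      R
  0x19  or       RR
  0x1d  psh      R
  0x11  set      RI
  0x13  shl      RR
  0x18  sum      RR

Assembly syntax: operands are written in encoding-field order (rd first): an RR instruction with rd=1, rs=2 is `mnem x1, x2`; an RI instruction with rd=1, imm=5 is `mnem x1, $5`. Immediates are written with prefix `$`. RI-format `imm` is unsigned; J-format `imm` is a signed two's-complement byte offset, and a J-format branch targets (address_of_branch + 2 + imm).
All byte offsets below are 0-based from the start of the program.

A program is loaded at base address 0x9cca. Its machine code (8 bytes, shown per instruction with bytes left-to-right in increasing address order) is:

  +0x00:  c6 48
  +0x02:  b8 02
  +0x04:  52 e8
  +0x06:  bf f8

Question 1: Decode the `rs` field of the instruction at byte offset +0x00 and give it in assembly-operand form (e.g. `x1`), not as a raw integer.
x9

@+00  big-endian(c6 48) = 0xc648
  top 5b → 0x18 → sum [RR]
  rd@[10:7]=0xc ⇒ x12
  rs@[6:3]=0x9 ⇒ x9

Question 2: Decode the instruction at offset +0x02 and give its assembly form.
off 0x02: read b8 02 as big → 0xb802
  op=0xb802>>11=0x17 ⇒ je (J)
  imm@[10:0]=0x2 ⇒ $2

je $2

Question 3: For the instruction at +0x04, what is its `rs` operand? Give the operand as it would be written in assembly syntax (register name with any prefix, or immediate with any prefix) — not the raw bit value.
x13

off 0x04: read 52 e8 as big → 0x52e8
  opcode bits[15:11]=0xa: minus/RR
  [10:7] rd=5 = x5
  [6:3] rs=13 = x13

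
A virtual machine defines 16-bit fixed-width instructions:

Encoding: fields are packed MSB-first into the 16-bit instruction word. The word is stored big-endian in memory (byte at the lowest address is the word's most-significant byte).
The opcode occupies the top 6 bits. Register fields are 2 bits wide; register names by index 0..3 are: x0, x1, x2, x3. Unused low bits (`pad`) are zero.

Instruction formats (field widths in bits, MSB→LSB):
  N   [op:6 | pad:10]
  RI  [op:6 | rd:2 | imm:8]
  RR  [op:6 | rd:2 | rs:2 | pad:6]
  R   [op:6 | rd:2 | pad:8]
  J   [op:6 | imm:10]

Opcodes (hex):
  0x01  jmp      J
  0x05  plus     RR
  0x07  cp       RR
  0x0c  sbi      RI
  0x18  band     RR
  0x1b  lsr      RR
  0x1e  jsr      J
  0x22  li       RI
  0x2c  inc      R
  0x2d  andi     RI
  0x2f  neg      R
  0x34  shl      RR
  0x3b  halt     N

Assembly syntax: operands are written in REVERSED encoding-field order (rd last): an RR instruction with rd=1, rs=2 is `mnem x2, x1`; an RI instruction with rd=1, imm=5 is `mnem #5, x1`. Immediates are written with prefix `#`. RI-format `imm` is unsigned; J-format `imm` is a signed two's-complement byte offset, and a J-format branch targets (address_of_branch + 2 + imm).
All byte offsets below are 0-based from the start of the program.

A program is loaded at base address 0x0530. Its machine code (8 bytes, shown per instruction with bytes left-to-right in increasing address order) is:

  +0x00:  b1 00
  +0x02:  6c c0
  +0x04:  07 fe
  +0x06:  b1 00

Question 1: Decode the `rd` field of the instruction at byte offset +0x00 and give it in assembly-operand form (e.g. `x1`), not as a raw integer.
x1

[00] b1 00 → 0xb100
  op=0xb100>>10=0x2c ⇒ inc (R)
  rd: (w>>8)&0x3=0x1 → x1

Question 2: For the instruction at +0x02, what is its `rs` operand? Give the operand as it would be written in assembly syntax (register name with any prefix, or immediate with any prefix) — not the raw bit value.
x3

[02] 6c c0 → 0x6cc0
  top 6b → 0x1b → lsr [RR]
  rd: (w>>8)&0x3=0x0 → x0
  rs: (w>>6)&0x3=0x3 → x3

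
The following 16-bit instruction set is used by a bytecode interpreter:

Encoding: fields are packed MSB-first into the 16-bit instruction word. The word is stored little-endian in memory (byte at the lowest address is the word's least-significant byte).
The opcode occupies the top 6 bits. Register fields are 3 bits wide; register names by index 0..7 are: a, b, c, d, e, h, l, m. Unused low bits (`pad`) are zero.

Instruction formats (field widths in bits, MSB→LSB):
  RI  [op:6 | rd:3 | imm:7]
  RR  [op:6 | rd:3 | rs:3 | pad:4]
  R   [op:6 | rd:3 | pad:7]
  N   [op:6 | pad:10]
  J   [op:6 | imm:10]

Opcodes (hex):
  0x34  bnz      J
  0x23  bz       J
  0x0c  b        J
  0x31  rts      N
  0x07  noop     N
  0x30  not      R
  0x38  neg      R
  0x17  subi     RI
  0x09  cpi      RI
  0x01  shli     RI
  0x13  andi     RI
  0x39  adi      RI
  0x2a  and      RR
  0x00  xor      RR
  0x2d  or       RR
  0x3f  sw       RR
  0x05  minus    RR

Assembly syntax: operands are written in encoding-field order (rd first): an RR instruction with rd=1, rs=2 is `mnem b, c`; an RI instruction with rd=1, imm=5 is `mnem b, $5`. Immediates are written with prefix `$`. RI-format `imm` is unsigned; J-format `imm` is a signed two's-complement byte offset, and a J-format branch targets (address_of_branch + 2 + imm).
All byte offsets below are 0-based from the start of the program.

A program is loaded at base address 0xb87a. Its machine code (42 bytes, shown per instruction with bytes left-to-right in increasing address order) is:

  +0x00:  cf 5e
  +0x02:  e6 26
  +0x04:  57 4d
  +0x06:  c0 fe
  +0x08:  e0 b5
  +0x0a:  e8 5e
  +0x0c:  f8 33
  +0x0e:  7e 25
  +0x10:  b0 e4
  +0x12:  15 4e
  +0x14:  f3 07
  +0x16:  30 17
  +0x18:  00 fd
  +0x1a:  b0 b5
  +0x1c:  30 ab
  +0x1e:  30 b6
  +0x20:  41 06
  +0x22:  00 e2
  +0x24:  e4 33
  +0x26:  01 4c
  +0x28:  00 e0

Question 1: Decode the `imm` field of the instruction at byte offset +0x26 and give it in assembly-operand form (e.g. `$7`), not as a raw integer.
$1

[26] 01 4c → 0x4c01
  opcode bits[15:10]=0x13: andi/RI
  rd: (w>>7)&0x7=0x0 → a
  imm: (w>>0)&0x7f=0x1 → $1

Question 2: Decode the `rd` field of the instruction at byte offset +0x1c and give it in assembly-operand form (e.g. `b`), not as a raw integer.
l

[1c] 30 ab → 0xab30
  opcode bits[15:10]=0x2a: and/RR
  rd@[9:7]=0x6 ⇒ l
  rs@[6:4]=0x3 ⇒ d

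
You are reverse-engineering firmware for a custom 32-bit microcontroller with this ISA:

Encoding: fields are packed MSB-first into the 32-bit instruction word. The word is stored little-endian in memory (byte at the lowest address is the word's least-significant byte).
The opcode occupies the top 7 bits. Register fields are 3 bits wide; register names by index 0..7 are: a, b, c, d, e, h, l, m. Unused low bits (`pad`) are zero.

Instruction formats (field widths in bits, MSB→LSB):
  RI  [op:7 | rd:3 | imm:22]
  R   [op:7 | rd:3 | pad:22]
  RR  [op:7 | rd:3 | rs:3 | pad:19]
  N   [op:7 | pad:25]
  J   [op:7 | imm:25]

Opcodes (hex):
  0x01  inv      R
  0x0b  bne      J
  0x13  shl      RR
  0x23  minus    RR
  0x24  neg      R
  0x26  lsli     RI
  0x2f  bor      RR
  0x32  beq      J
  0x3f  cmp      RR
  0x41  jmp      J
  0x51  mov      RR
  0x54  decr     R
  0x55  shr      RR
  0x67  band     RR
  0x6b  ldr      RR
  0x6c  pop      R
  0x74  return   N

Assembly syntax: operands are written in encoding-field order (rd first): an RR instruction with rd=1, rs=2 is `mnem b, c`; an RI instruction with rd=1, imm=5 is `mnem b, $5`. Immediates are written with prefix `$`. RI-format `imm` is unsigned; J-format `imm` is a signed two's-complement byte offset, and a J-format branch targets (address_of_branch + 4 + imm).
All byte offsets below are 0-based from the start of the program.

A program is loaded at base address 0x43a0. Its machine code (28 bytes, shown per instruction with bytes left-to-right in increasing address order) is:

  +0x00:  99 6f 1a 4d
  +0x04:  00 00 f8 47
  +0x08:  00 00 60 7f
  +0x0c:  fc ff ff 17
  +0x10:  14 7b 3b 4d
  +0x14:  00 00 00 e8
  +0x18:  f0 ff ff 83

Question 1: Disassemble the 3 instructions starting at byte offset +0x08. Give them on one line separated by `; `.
cmp h, e; bne $-4; lsli e, $3898132

off 0x08: read 00 00 60 7f as little → 0x7f600000
  op=0x7f600000>>25=0x3f ⇒ cmp (RR)
  rd@[24:22]=0x5 ⇒ h
  rs@[21:19]=0x4 ⇒ e
off 0x0c: read fc ff ff 17 as little → 0x17fffffc
  op=0x17fffffc>>25=0xb ⇒ bne (J)
  imm@[24:0]=0x1fffffc (s25→-4) ⇒ $-4
off 0x10: read 14 7b 3b 4d as little → 0x4d3b7b14
  op=0x4d3b7b14>>25=0x26 ⇒ lsli (RI)
  rd@[24:22]=0x4 ⇒ e
  imm@[21:0]=0x3b7b14 ⇒ $3898132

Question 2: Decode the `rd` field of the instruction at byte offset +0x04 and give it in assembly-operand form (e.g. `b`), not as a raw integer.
m

[04] 00 00 f8 47 → 0x47f80000
  opcode bits[31:25]=0x23: minus/RR
  rd: (w>>22)&0x7=0x7 → m
  rs: (w>>19)&0x7=0x7 → m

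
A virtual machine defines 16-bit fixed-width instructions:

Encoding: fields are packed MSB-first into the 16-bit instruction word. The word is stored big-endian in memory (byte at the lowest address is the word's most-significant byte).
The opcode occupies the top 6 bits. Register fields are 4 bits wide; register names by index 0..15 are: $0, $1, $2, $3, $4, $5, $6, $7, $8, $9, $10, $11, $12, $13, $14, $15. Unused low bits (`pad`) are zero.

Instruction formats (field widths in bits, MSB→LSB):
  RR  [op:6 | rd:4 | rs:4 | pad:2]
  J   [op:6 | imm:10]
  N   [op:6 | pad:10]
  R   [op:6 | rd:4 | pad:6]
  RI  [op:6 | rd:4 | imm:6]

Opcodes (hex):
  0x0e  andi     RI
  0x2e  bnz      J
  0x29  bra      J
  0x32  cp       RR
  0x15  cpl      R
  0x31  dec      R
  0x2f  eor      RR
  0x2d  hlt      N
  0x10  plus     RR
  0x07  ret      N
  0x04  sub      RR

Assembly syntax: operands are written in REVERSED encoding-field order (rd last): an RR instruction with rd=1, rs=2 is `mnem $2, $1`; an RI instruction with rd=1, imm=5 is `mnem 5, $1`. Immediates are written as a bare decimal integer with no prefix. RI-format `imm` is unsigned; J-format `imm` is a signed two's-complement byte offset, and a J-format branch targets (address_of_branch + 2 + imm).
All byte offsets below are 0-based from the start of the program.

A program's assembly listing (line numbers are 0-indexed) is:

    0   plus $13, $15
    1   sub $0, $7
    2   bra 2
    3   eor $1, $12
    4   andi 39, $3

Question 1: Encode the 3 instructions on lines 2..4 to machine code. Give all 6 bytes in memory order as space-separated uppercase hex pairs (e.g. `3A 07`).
A4 02 BF 04 38 E7

line 2 (bra): pack op=0x29:6|imm=2:10 = 0xa402; big→ a4 02
line 3 (eor): pack op=0x2f:6|rd=12:4|rs=1:4|pad=0:2 = 0xbf04; big→ bf 04
line 4 (andi): pack op=0xe:6|rd=3:4|imm=39:6 = 0x38e7; big→ 38 e7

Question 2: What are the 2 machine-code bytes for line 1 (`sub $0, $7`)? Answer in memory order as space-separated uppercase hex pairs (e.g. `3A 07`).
11 C0

line 1 (sub): pack op=0x4:6|rd=7:4|rs=0:4|pad=0:2 = 0x11c0; big→ 11 c0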